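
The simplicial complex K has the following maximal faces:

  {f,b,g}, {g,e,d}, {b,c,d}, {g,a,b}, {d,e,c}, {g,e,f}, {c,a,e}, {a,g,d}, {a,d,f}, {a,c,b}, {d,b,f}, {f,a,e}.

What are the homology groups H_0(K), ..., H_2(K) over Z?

Fix the vertex order a < b < c < d < e < f < g and write every simplex with vertices in increasing order. Then dim K = 2 and the simplices of K are:

  0-simplices (7): a, b, c, d, e, f, g
  1-simplices (18): ab, ac, ad, ae, af, ag, bc, bd, bf, bg, cd, ce, de, df, dg, ef, eg, fg
  2-simplices (12): abc, abg, ace, adf, adg, aef, bcd, bdf, bfg, cde, deg, efg

giving chain groups C_0 ≅ Z^7, C_1 ≅ Z^18, C_2 ≅ Z^12.

∂_1: C_1 → C_0 maps an edge to its endpoints' difference, ∂[p,q] = q − p.
As a 7×18 matrix over Z this has rank 6, with invariant factors (1,1,1,1,1,1).

Boundary ∂_2: C_2 → C_1 sends each 2-simplex [p,q,r] to [q,r] − [p,r] + [p,q]. For instance
  ∂bfg = fg − bg + bf,
  ∂aef = ef − af + ae.
The resulting 18×12 matrix has rank 12, and its Smith normal form has invariant factors (1,1,1,1,1,1,1,1,1,1,1,2).

Computing H_k = (kernel of ∂_k) / (image of ∂_{k+1}):

  H_0: rank C_0 − rank ∂_1 = 7 − 6 = 1, and the invariant factors of ∂_1 are all 1, so H_0 ≅ Z.
  H_1: rank ker ∂_1 − rank ∂_2 = (18 − 6) − 12 = 0, and ∂_2 has invariant factor 2 > 1, so H_1 ≅ Z/2.
  H_2: rank ker ∂_2 − rank ∂_3 = (12 − 12) − 0 = 0, and there is no ∂_3, so H_2 ≅ 0.

As a check, the Euler characteristic is 7 − 18 + 12 = 1, which agrees with 1 − 0 + 0 = 1.
(K is a triangulation of the real projective plane RP^2.)

H_0 = Z,  H_1 = Z/2,  H_2 = 0.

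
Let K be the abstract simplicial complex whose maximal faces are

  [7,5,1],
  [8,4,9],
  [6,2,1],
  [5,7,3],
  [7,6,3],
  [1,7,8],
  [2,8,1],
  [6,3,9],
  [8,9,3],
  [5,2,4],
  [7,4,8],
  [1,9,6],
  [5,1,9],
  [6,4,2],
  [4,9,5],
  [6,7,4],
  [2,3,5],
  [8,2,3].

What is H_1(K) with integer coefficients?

H_1 ≅ Z^2.

Fix the vertex order 1 < 2 < 3 < 4 < 5 < 6 < 7 < 8 < 9 and write every simplex with vertices in increasing order. Then dim K = 2 and the simplices of K are:

  0-simplices (9): [1], [2], [3], [4], [5], [6], [7], [8], [9]
  1-simplices (27): (27 of them)
  2-simplices (18): [1,2,6], [1,2,8], [1,5,7], [1,5,9], [1,6,9], [1,7,8], [2,3,5], [2,3,8], [2,4,5], [2,4,6], [3,5,7], [3,6,7], [3,6,9], [3,8,9], [4,5,9], [4,6,7], [4,7,8], [4,8,9]

so the chain groups are C_0 ≅ Z^9, C_1 ≅ Z^27, C_2 ≅ Z^18.

∂_1: C_1 → C_0 sends each edge [p,q] (with p < q) to q − p. For instance
  ∂[2,5] = [5] − [2].
The 9×27 boundary matrix has rank 8 and Smith normal form diag(1,1,1,1,1,1,1,1).

Boundary ∂_2: C_2 → C_1 acts by ∂[p,q,r] = [q,r] − [p,r] + [p,q]. For instance
  ∂[1,2,8] = [2,8] − [1,8] + [1,2],
  ∂[1,7,8] = [7,8] − [1,8] + [1,7].
The 27×18 boundary matrix has rank 17 and Smith normal form diag(1,1,1,1,1,1,1,1,1,1,1,1,1,1,1,1,1).

From H_k ≅ ker(∂_k) / im(∂_{k+1}) we obtain:

  H_1: rank ker ∂_1 − rank ∂_2 = (27 − 8) − 17 = 2, and the invariant factors of ∂_2 are all 1, so H_1 = Z^2.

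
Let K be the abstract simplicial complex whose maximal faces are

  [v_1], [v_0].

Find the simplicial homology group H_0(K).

H_0 = Z^2.

Fix the vertex order v_0 < v_1 and write every simplex with vertices in increasing order. Then dim K = 0 and the simplices of K are:

  0-simplices (2): [v_0], [v_1]

Hence C_0 ≅ Z^2.

From H_k ≅ ker(∂_k) / im(∂_{k+1}) we obtain:

  H_0: rank C_0 − rank ∂_1 = 2 − 0 = 2, and there is no ∂_1, so H_0 ≅ Z^2.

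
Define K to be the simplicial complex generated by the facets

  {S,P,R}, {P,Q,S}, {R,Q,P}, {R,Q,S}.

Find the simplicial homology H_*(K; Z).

H_0 ≅ Z,  H_1 = 0,  H_2 ≅ Z.

Fix the vertex order P < Q < R < S and write every simplex with vertices in increasing order. Then dim K = 2 and the simplices of K are:

  0-simplices (4): P, Q, R, S
  1-simplices (6): PQ, PR, PS, QR, QS, RS
  2-simplices (4): PQR, PQS, PRS, QRS

so the chain groups are C_0 ≅ Z^4, C_1 ≅ Z^6, C_2 ≅ Z^4.

The boundary map ∂_1: C_1 → C_0 is given by ∂[p,q] = [q] − [p]. For instance
  ∂PQ = Q − P.
The 4×6 boundary matrix has rank 3 and Smith normal form diag(1,1,1).

The boundary map ∂_2: C_2 → C_1 maps a triangle to the signed sum of its edges. For instance
  ∂PQR = QR − PR + PQ,
  ∂PRS = RS − PS + PR.
This gives a 6×4 integer matrix of rank 3; reducing to Smith normal form yields diagonal entries (1,1,1).

From H_k ≅ ker(∂_k) / im(∂_{k+1}) we obtain:

  H_0: rank C_0 − rank ∂_1 = 4 − 3 = 1, and the invariant factors of ∂_1 are all 1, so H_0 = Z.
  H_1: rank ker ∂_1 − rank ∂_2 = (6 − 3) − 3 = 0, and the invariant factors of ∂_2 are all 1, so H_1 = 0.
  H_2: rank ker ∂_2 − rank ∂_3 = (4 − 3) − 0 = 1, and there is no ∂_3, so H_2 = Z.

As a check, the Euler characteristic is 4 − 6 + 4 = 2, which agrees with 1 − 0 + 1 = 2.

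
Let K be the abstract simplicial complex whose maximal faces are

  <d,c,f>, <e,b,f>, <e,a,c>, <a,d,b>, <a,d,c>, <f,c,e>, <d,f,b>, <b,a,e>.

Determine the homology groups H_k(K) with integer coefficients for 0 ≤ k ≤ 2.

Fix the vertex order a < b < c < d < e < f and write every simplex with vertices in increasing order. Then dim K = 2 and the simplices of K are:

  0-simplices (6): a, b, c, d, e, f
  1-simplices (12): ab, ac, ad, ae, bd, be, bf, cd, ce, cf, df, ef
  2-simplices (8): abd, abe, acd, ace, bdf, bef, cdf, cef

Hence C_0 ≅ Z^6, C_1 ≅ Z^12, C_2 ≅ Z^8.

The boundary map ∂_1: C_1 → C_0 is given by ∂[p,q] = [q] − [p]. For instance
  ∂bf = f − b.
As a 6×12 matrix over Z this has rank 5, with invariant factors (1,1,1,1,1).

The boundary map ∂_2: C_2 → C_1 maps a triangle to the signed sum of its edges. For instance
  ∂bef = ef − bf + be,
  ∂ace = ce − ae + ac.
The 12×8 boundary matrix has rank 7 and Smith normal form diag(1,1,1,1,1,1,1).

From H_k ≅ ker(∂_k) / im(∂_{k+1}) we obtain:

  H_0: rank C_0 − rank ∂_1 = 6 − 5 = 1, and the invariant factors of ∂_1 are all 1, so H_0 = Z.
  H_1: rank ker ∂_1 − rank ∂_2 = (12 − 5) − 7 = 0, and the invariant factors of ∂_2 are all 1, so H_1 = 0.
  H_2: rank ker ∂_2 − rank ∂_3 = (8 − 7) − 0 = 1, and there is no ∂_3, so H_2 = Z.

As a check, the Euler characteristic is 6 − 12 + 8 = 2, which agrees with 1 − 0 + 1 = 2.

H_0 ≅ Z,  H_1 = 0,  H_2 ≅ Z.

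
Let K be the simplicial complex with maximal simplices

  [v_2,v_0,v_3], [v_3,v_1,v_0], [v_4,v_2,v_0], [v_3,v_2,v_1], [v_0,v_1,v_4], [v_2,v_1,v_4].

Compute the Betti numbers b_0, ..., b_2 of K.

b_0 = 1, b_1 = 0, b_2 = 1.

Take the total order v_0 < v_1 < v_2 < v_3 < v_4 on the vertex set. Then K (dimension 2) consists of the simplices:

  0-simplices (5): [v_0], [v_1], [v_2], [v_3], [v_4]
  1-simplices (9): [v_0,v_1], [v_0,v_2], [v_0,v_3], [v_0,v_4], [v_1,v_2], [v_1,v_3], [v_1,v_4], [v_2,v_3], [v_2,v_4]
  2-simplices (6): [v_0,v_1,v_3], [v_0,v_1,v_4], [v_0,v_2,v_3], [v_0,v_2,v_4], [v_1,v_2,v_3], [v_1,v_2,v_4]

Hence C_0 ≅ Z^5, C_1 ≅ Z^9, C_2 ≅ Z^6.

Boundary ∂_1: C_1 → C_0 sends each edge [p,q] (with p < q) to q − p. For instance
  ∂[v_2,v_4] = [v_4] − [v_2].
The 5×9 boundary matrix has rank 4 and Smith normal form diag(1,1,1,1).

The boundary map ∂_2: C_2 → C_1 maps a triangle to the signed sum of its edges. For instance
  ∂[v_0,v_2,v_3] = [v_2,v_3] − [v_0,v_3] + [v_0,v_2],
  ∂[v_0,v_2,v_4] = [v_2,v_4] − [v_0,v_4] + [v_0,v_2].
The 9×6 boundary matrix has rank 5 and Smith normal form diag(1,1,1,1,1).

From H_k ≅ ker(∂_k) / im(∂_{k+1}) we obtain:

  H_0: rank C_0 − rank ∂_1 = 5 − 4 = 1, and the invariant factors of ∂_1 are all 1, so H_0 = Z.
  H_1: rank ker ∂_1 − rank ∂_2 = (9 − 4) − 5 = 0, and the invariant factors of ∂_2 are all 1, so H_1 = 0.
  H_2: rank ker ∂_2 − rank ∂_3 = (6 − 5) − 0 = 1, and there is no ∂_3, so H_2 = Z.

As a check, the Euler characteristic is 5 − 9 + 6 = 2, which agrees with 1 − 0 + 1 = 2.

Hence the Betti numbers are b_0 = 1, b_1 = 0, b_2 = 1.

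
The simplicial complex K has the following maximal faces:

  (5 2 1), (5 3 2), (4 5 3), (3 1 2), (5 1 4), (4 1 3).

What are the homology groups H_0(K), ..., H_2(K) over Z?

Order the vertices as 1 < 2 < 3 < 4 < 5. Listing each simplex with vertices in this order, K has dimension 2 with simplices:

  0-simplices (5): [1], [2], [3], [4], [5]
  1-simplices (9): [1,2], [1,3], [1,4], [1,5], [2,3], [2,5], [3,4], [3,5], [4,5]
  2-simplices (6): [1,2,3], [1,2,5], [1,3,4], [1,4,5], [2,3,5], [3,4,5]

Hence C_0 ≅ Z^5, C_1 ≅ Z^9, C_2 ≅ Z^6.

The boundary map ∂_1: C_1 → C_0 is given by ∂[p,q] = [q] − [p]. For instance
  ∂[3,4] = [4] − [3].
This gives a 5×9 integer matrix of rank 4; reducing to Smith normal form yields diagonal entries (1,1,1,1).

The boundary map ∂_2: C_2 → C_1 sends each 2-simplex [p,q,r] to [q,r] − [p,r] + [p,q]. For instance
  ∂[1,2,3] = [2,3] − [1,3] + [1,2],
  ∂[1,4,5] = [4,5] − [1,5] + [1,4].
This gives a 9×6 integer matrix of rank 5; reducing to Smith normal form yields diagonal entries (1,1,1,1,1).

From H_k ≅ ker(∂_k) / im(∂_{k+1}) we obtain:

  H_0: rank C_0 − rank ∂_1 = 5 − 4 = 1, and the invariant factors of ∂_1 are all 1, so H_0 ≅ Z.
  H_1: rank ker ∂_1 − rank ∂_2 = (9 − 4) − 5 = 0, and the invariant factors of ∂_2 are all 1, so H_1 ≅ 0.
  H_2: rank ker ∂_2 − rank ∂_3 = (6 − 5) − 0 = 1, and there is no ∂_3, so H_2 ≅ Z.

(K is a triangulation of the 2-sphere S^2.)

H_0 = Z,  H_1 = 0,  H_2 = Z.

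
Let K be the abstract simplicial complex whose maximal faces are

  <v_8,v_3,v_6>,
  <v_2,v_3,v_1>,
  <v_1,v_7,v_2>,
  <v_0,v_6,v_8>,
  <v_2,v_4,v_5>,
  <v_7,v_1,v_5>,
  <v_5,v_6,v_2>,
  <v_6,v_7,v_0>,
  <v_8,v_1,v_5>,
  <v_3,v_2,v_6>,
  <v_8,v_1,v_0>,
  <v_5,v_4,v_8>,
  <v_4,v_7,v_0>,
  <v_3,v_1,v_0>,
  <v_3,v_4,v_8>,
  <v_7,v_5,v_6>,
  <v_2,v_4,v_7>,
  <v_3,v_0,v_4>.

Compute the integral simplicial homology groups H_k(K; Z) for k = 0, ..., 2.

Take the total order v_0 < v_1 < v_2 < v_3 < v_4 < v_5 < v_6 < v_7 < v_8 on the vertex set. Then K (dimension 2) consists of the simplices:

  0-simplices (9): [v_0], [v_1], [v_2], [v_3], [v_4], [v_5], [v_6], [v_7], [v_8]
  1-simplices (27): (27 of them)
  2-simplices (18): (18 of them)

so the chain groups are C_0 ≅ Z^9, C_1 ≅ Z^27, C_2 ≅ Z^18.

The boundary map ∂_1: C_1 → C_0 is given by ∂[p,q] = [q] − [p].
As a 9×27 matrix over Z this has rank 8, with invariant factors (1,1,1,1,1,1,1,1).

Boundary ∂_2: C_2 → C_1 acts by ∂[p,q,r] = [q,r] − [p,r] + [p,q]. For instance
  ∂[v_2,v_4,v_5] = [v_4,v_5] − [v_2,v_5] + [v_2,v_4],
  ∂[v_2,v_3,v_6] = [v_3,v_6] − [v_2,v_6] + [v_2,v_3].
As a 27×18 matrix over Z this has rank 18, with invariant factors (1,1,1,1,1,1,1,1,1,1,1,1,1,1,1,1,1,2).

From H_k ≅ ker(∂_k) / im(∂_{k+1}) we obtain:

  H_0: rank C_0 − rank ∂_1 = 9 − 8 = 1, and the invariant factors of ∂_1 are all 1, so H_0 ≅ Z.
  H_1: rank ker ∂_1 − rank ∂_2 = (27 − 8) − 18 = 1, and ∂_2 has invariant factor 2 > 1, so H_1 ≅ Z ⊕ Z_2.
  H_2: rank ker ∂_2 − rank ∂_3 = (18 − 18) − 0 = 0, and there is no ∂_3, so H_2 ≅ 0.

H_0 = Z,  H_1 = Z ⊕ Z_2,  H_2 = 0.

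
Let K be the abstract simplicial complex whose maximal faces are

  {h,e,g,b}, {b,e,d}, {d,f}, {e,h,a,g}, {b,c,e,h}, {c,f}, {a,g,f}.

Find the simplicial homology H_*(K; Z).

We work with the vertex ordering a < b < c < d < e < f < g < h. The simplices of K, each written with vertices in increasing order, are:

  0-simplices (8): a, b, c, d, e, f, g, h
  1-simplices (18): ae, af, ag, ah, bc, bd, be, bg, bh, ce, cf, ch, de, df, eg, eh, fg, gh
  2-simplices (12): aeg, aeh, afg, agh, bce, bch, bde, beg, beh, bgh, ceh, egh
  3-simplices (3): aegh, bceh, begh

so the chain groups are C_0 ≅ Z^8, C_1 ≅ Z^18, C_2 ≅ Z^12, C_3 ≅ Z^3.

Boundary ∂_1: C_1 → C_0 sends each edge [p,q] (with p < q) to q − p.
As a 8×18 matrix over Z this has rank 7, with invariant factors (1,1,1,1,1,1,1).

The boundary map ∂_2: C_2 → C_1 sends each 2-simplex [p,q,r] to [q,r] − [p,r] + [p,q]. For instance
  ∂aeg = eg − ag + ae,
  ∂bde = de − be + bd.
This gives a 18×12 integer matrix of rank 9; reducing to Smith normal form yields diagonal entries (1,1,1,1,1,1,1,1,1).

∂_3: C_3 → C_2 sends each 3-simplex σ to the alternating sum Σ_i (−1)^i (σ with its i-th vertex removed). For instance
  ∂begh = egh − bgh + beh − beg,
  ∂aegh = egh − agh + aeh − aeg.
This gives a 12×3 integer matrix of rank 3; reducing to Smith normal form yields diagonal entries (1,1,1).

Computing H_k = (kernel of ∂_k) / (image of ∂_{k+1}):

  H_0: rank C_0 − rank ∂_1 = 8 − 7 = 1, and the invariant factors of ∂_1 are all 1, so H_0 = Z.
  H_1: rank ker ∂_1 − rank ∂_2 = (18 − 7) − 9 = 2, and the invariant factors of ∂_2 are all 1, so H_1 = Z^2.
  H_2: rank ker ∂_2 − rank ∂_3 = (12 − 9) − 3 = 0, and the invariant factors of ∂_3 are all 1, so H_2 = 0.
  H_3: rank ker ∂_3 − rank ∂_4 = (3 − 3) − 0 = 0, and there is no ∂_4, so H_3 = 0.

H_0 ≅ Z,  H_1 ≅ Z^2,  H_2 = 0,  H_3 = 0.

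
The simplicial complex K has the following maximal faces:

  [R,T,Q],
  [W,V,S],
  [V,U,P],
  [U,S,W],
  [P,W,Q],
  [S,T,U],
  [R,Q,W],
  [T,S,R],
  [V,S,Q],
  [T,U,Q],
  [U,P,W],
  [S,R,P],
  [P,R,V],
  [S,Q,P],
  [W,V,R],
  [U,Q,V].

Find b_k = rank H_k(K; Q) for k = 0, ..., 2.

Order the vertices as P < Q < R < S < T < U < V < W. Listing each simplex with vertices in this order, K has dimension 2 with simplices:

  0-simplices (8): P, Q, R, S, T, U, V, W
  1-simplices (24): PQ, PR, PS, PU, PV, PW, QR, QS, QT, QU, QV, QW, RS, RT, RV, RW, ST, SU, SV, SW, TU, UV, UW, VW
  2-simplices (16): PQS, PQW, PRS, PRV, PUV, PUW, QRT, QRW, QSV, QTU, QUV, RST, RVW, STU, SUW, SVW

Hence C_0 ≅ Z^8, C_1 ≅ Z^24, C_2 ≅ Z^16.

The boundary map ∂_1: C_1 → C_0 maps an edge to its endpoints' difference, ∂[p,q] = q − p.
As a 8×24 matrix over Z this has rank 7, with invariant factors (1,1,1,1,1,1,1).

∂_2: C_2 → C_1 sends each 2-simplex [p,q,r] to [q,r] − [p,r] + [p,q]. For instance
  ∂QUV = UV − QV + QU,
  ∂PRS = RS − PS + PR.
The resulting 24×16 matrix has rank 15, and its Smith normal form has invariant factors (1,1,1,1,1,1,1,1,1,1,1,1,1,1,1).

Computing H_k = (kernel of ∂_k) / (image of ∂_{k+1}):

  H_0: rank C_0 − rank ∂_1 = 8 − 7 = 1, and the invariant factors of ∂_1 are all 1, so H_0 ≅ Z.
  H_1: rank ker ∂_1 − rank ∂_2 = (24 − 7) − 15 = 2, and the invariant factors of ∂_2 are all 1, so H_1 ≅ Z^2.
  H_2: rank ker ∂_2 − rank ∂_3 = (16 − 15) − 0 = 1, and there is no ∂_3, so H_2 ≅ Z.

As a check, the Euler characteristic is 8 − 24 + 16 = 0, which agrees with 1 − 2 + 1 = 0.

Hence the Betti numbers are b_0 = 1, b_1 = 2, b_2 = 1.

b_0 = 1, b_1 = 2, b_2 = 1.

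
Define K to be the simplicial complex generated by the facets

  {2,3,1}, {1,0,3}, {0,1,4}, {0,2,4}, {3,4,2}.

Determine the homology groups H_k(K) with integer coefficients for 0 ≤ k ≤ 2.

H_0 ≅ Z,  H_1 ≅ Z,  H_2 = 0.

Take the total order 0 < 1 < 2 < 3 < 4 on the vertex set. Then K (dimension 2) consists of the simplices:

  0-simplices (5): [0], [1], [2], [3], [4]
  1-simplices (10): [0,1], [0,2], [0,3], [0,4], [1,2], [1,3], [1,4], [2,3], [2,4], [3,4]
  2-simplices (5): [0,1,3], [0,1,4], [0,2,4], [1,2,3], [2,3,4]

Hence C_0 ≅ Z^5, C_1 ≅ Z^10, C_2 ≅ Z^5.

The boundary map ∂_1: C_1 → C_0 sends each edge [p,q] (with p < q) to q − p.
This gives a 5×10 integer matrix of rank 4; reducing to Smith normal form yields diagonal entries (1,1,1,1).

The boundary map ∂_2: C_2 → C_1 sends each 2-simplex [p,q,r] to [q,r] − [p,r] + [p,q]. For instance
  ∂[2,3,4] = [3,4] − [2,4] + [2,3],
  ∂[0,2,4] = [2,4] − [0,4] + [0,2].
The 10×5 boundary matrix has rank 5 and Smith normal form diag(1,1,1,1,1).

Reading off H_k = ker ∂_k / im ∂_{k+1}:

  H_0: rank C_0 − rank ∂_1 = 5 − 4 = 1, and the invariant factors of ∂_1 are all 1, so H_0 ≅ Z.
  H_1: rank ker ∂_1 − rank ∂_2 = (10 − 4) − 5 = 1, and the invariant factors of ∂_2 are all 1, so H_1 ≅ Z.
  H_2: rank ker ∂_2 − rank ∂_3 = (5 − 5) − 0 = 0, and there is no ∂_3, so H_2 ≅ 0.

As a check, the Euler characteristic is 5 − 10 + 5 = 0, which agrees with 1 − 1 + 0 = 0.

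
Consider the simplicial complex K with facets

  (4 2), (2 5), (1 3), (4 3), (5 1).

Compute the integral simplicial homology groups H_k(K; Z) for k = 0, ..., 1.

Fix the vertex order 1 < 2 < 3 < 4 < 5 and write every simplex with vertices in increasing order. Then dim K = 1 and the simplices of K are:

  0-simplices (5): [1], [2], [3], [4], [5]
  1-simplices (5): [1,3], [1,5], [2,4], [2,5], [3,4]

Hence C_0 ≅ Z^5, C_1 ≅ Z^5.

The boundary map ∂_1: C_1 → C_0 sends each edge [p,q] (with p < q) to q − p. For instance
  ∂[2,4] = [4] − [2].
The resulting 5×5 matrix has rank 4, and its Smith normal form has invariant factors (1,1,1,1).

Computing H_k = (kernel of ∂_k) / (image of ∂_{k+1}):

  H_0: rank C_0 − rank ∂_1 = 5 − 4 = 1, and the invariant factors of ∂_1 are all 1, so H_0 ≅ Z.
  H_1: rank ker ∂_1 − rank ∂_2 = (5 − 4) − 0 = 1, and there is no ∂_2, so H_1 ≅ Z.

H_0 ≅ Z,  H_1 ≅ Z.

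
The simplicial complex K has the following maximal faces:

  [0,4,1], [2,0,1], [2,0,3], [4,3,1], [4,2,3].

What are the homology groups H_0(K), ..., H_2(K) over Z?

H_0 = Z,  H_1 = Z,  H_2 = 0.

K has 5 vertices, 10 edges, 5 triangles.
rank ∂_0 = 0, rank ∂_1 = 4 ⇒ b_0 = 5 − 0 − 4 = 1; all invariant factors of ∂_1 are 1 so no torsion. So H_0 ≅ Z.
rank ∂_1 = 4, rank ∂_2 = 5 ⇒ b_1 = 10 − 4 − 5 = 1; all invariant factors of ∂_2 are 1 so no torsion. So H_1 ≅ Z.
rank ∂_2 = 5, rank ∂_3 = 0 ⇒ b_2 = 5 − 5 − 0 = 0. So H_2 ≅ 0.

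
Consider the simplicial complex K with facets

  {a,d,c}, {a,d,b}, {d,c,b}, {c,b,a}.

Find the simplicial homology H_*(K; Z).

Order the vertices as a < b < c < d. Listing each simplex with vertices in this order, K has dimension 2 with simplices:

  0-simplices (4): a, b, c, d
  1-simplices (6): ab, ac, ad, bc, bd, cd
  2-simplices (4): abc, abd, acd, bcd

so the chain groups are C_0 ≅ Z^4, C_1 ≅ Z^6, C_2 ≅ Z^4.

Boundary ∂_1: C_1 → C_0 maps an edge to its endpoints' difference, ∂[p,q] = q − p. For instance
  ∂bc = c − b.
This gives a 4×6 integer matrix of rank 3; reducing to Smith normal form yields diagonal entries (1,1,1).

∂_2: C_2 → C_1 maps a triangle to the signed sum of its edges. For instance
  ∂acd = cd − ad + ac,
  ∂abd = bd − ad + ab.
As a 6×4 matrix over Z this has rank 3, with invariant factors (1,1,1).

Computing H_k = (kernel of ∂_k) / (image of ∂_{k+1}):

  H_0: rank C_0 − rank ∂_1 = 4 − 3 = 1, and the invariant factors of ∂_1 are all 1, so H_0 = Z.
  H_1: rank ker ∂_1 − rank ∂_2 = (6 − 3) − 3 = 0, and the invariant factors of ∂_2 are all 1, so H_1 = 0.
  H_2: rank ker ∂_2 − rank ∂_3 = (4 − 3) − 0 = 1, and there is no ∂_3, so H_2 = Z.

H_0 = Z,  H_1 = 0,  H_2 = Z.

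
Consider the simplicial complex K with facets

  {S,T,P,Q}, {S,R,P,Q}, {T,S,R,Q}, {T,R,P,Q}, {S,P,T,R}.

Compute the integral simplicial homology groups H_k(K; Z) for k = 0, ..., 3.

H_0 ≅ Z,  H_1 = 0,  H_2 = 0,  H_3 ≅ Z.

Take the total order P < Q < R < S < T on the vertex set. Then K (dimension 3) consists of the simplices:

  0-simplices (5): P, Q, R, S, T
  1-simplices (10): PQ, PR, PS, PT, QR, QS, QT, RS, RT, ST
  2-simplices (10): PQR, PQS, PQT, PRS, PRT, PST, QRS, QRT, QST, RST
  3-simplices (5): PQRS, PQRT, PQST, PRST, QRST

Hence C_0 ≅ Z^5, C_1 ≅ Z^10, C_2 ≅ Z^10, C_3 ≅ Z^5.

The boundary map ∂_1: C_1 → C_0 maps an edge to its endpoints' difference, ∂[p,q] = q − p.
This gives a 5×10 integer matrix of rank 4; reducing to Smith normal form yields diagonal entries (1,1,1,1).

∂_2: C_2 → C_1 acts by ∂[p,q,r] = [q,r] − [p,r] + [p,q]. For instance
  ∂PQR = QR − PR + PQ,
  ∂QST = ST − QT + QS.
The 10×10 boundary matrix has rank 6 and Smith normal form diag(1,1,1,1,1,1).

The boundary map ∂_3: C_3 → C_2 sends each 3-simplex σ to the alternating sum Σ_i (−1)^i (σ with its i-th vertex removed). For instance
  ∂PRST = RST − PST + PRT − PRS,
  ∂PQST = QST − PST + PQT − PQS.
This gives a 10×5 integer matrix of rank 4; reducing to Smith normal form yields diagonal entries (1,1,1,1).

Computing H_k = (kernel of ∂_k) / (image of ∂_{k+1}):

  H_0: rank C_0 − rank ∂_1 = 5 − 4 = 1, and the invariant factors of ∂_1 are all 1, so H_0 = Z.
  H_1: rank ker ∂_1 − rank ∂_2 = (10 − 4) − 6 = 0, and the invariant factors of ∂_2 are all 1, so H_1 = 0.
  H_2: rank ker ∂_2 − rank ∂_3 = (10 − 6) − 4 = 0, and the invariant factors of ∂_3 are all 1, so H_2 = 0.
  H_3: rank ker ∂_3 − rank ∂_4 = (5 − 4) − 0 = 1, and there is no ∂_4, so H_3 = Z.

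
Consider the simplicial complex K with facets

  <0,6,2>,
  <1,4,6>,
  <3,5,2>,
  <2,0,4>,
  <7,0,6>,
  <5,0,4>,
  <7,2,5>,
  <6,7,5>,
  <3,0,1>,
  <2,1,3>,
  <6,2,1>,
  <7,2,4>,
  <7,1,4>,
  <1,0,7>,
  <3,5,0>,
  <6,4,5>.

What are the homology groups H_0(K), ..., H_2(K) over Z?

H_0 ≅ Z,  H_1 ≅ Z^2,  H_2 ≅ Z.

K has 8 vertices, 24 edges, 16 triangles.
rank ∂_0 = 0, rank ∂_1 = 7 ⇒ b_0 = 8 − 0 − 7 = 1; all invariant factors of ∂_1 are 1 so no torsion. So H_0 = Z.
rank ∂_1 = 7, rank ∂_2 = 15 ⇒ b_1 = 24 − 7 − 15 = 2; all invariant factors of ∂_2 are 1 so no torsion. So H_1 = Z^2.
rank ∂_2 = 15, rank ∂_3 = 0 ⇒ b_2 = 16 − 15 − 0 = 1. So H_2 = Z.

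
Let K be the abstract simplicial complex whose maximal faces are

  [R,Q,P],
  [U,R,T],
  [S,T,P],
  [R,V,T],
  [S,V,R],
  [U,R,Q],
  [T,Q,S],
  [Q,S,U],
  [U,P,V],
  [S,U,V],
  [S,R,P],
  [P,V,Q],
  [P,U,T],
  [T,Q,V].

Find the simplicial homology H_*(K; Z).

K has 7 vertices, 21 edges, 14 triangles.
rank ∂_0 = 0, rank ∂_1 = 6 ⇒ b_0 = 7 − 0 − 6 = 1; all invariant factors of ∂_1 are 1 so no torsion. So H_0 ≅ Z.
rank ∂_1 = 6, rank ∂_2 = 13 ⇒ b_1 = 21 − 6 − 13 = 2; all invariant factors of ∂_2 are 1 so no torsion. So H_1 ≅ Z^2.
rank ∂_2 = 13, rank ∂_3 = 0 ⇒ b_2 = 14 − 13 − 0 = 1. So H_2 ≅ Z.

H_0 = Z,  H_1 = Z^2,  H_2 = Z.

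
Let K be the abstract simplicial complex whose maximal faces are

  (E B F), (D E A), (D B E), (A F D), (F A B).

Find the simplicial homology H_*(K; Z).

H_0 = Z,  H_1 = Z,  H_2 = 0.

Fix the vertex order A < B < D < E < F and write every simplex with vertices in increasing order. Then dim K = 2 and the simplices of K are:

  0-simplices (5): A, B, D, E, F
  1-simplices (10): AB, AD, AE, AF, BD, BE, BF, DE, DF, EF
  2-simplices (5): ABF, ADE, ADF, BDE, BEF

giving chain groups C_0 ≅ Z^5, C_1 ≅ Z^10, C_2 ≅ Z^5.

The boundary map ∂_1: C_1 → C_0 is given by ∂[p,q] = [q] − [p]. For instance
  ∂DF = F − D.
The 5×10 boundary matrix has rank 4 and Smith normal form diag(1,1,1,1).

∂_2: C_2 → C_1 maps a triangle to the signed sum of its edges. For instance
  ∂ABF = BF − AF + AB,
  ∂ADF = DF − AF + AD.
The 10×5 boundary matrix has rank 5 and Smith normal form diag(1,1,1,1,1).

From H_k ≅ ker(∂_k) / im(∂_{k+1}) we obtain:

  H_0: rank C_0 − rank ∂_1 = 5 − 4 = 1, and the invariant factors of ∂_1 are all 1, so H_0 ≅ Z.
  H_1: rank ker ∂_1 − rank ∂_2 = (10 − 4) − 5 = 1, and the invariant factors of ∂_2 are all 1, so H_1 ≅ Z.
  H_2: rank ker ∂_2 − rank ∂_3 = (5 − 5) − 0 = 0, and there is no ∂_3, so H_2 ≅ 0.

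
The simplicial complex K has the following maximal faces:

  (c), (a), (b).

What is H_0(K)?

Fix the vertex order a < b < c and write every simplex with vertices in increasing order. Then dim K = 0 and the simplices of K are:

  0-simplices (3): a, b, c

Hence C_0 ≅ Z^3.

From H_k ≅ ker(∂_k) / im(∂_{k+1}) we obtain:

  H_0: rank C_0 − rank ∂_1 = 3 − 0 = 3, and there is no ∂_1, so H_0 = Z^3.

H_0 ≅ Z^3.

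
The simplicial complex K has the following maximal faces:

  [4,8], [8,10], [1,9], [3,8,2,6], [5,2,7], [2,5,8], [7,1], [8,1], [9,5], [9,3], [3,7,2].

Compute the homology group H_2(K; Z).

K has 10 vertices, 18 edges, 7 triangles, 1 3-simplex.
rank ∂_2 = 6, rank ∂_3 = 1 ⇒ b_2 = 7 − 6 − 1 = 0; all invariant factors of ∂_3 are 1 so no torsion. So H_2 = 0.

H_2 = 0.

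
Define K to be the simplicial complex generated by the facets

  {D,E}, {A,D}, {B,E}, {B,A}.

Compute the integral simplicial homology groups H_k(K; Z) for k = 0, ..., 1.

Order the vertices as A < B < D < E. Listing each simplex with vertices in this order, K has dimension 1 with simplices:

  0-simplices (4): A, B, D, E
  1-simplices (4): AB, AD, BE, DE

Hence C_0 ≅ Z^4, C_1 ≅ Z^4.

The boundary map ∂_1: C_1 → C_0 sends each edge [p,q] (with p < q) to q − p.
As a 4×4 matrix over Z this has rank 3, with invariant factors (1,1,1).

Reading off H_k = ker ∂_k / im ∂_{k+1}:

  H_0: rank C_0 − rank ∂_1 = 4 − 3 = 1, and the invariant factors of ∂_1 are all 1, so H_0 = Z.
  H_1: rank ker ∂_1 − rank ∂_2 = (4 − 3) − 0 = 1, and there is no ∂_2, so H_1 = Z.

(K is a triangulation of the circle S^1.)

H_0 ≅ Z,  H_1 ≅ Z.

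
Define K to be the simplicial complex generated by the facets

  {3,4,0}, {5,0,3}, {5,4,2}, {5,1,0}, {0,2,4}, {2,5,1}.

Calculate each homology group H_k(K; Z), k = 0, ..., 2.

Take the total order 0 < 1 < 2 < 3 < 4 < 5 on the vertex set. Then K (dimension 2) consists of the simplices:

  0-simplices (6): [0], [1], [2], [3], [4], [5]
  1-simplices (12): [0,1], [0,2], [0,3], [0,4], [0,5], [1,2], [1,5], [2,4], [2,5], [3,4], [3,5], [4,5]
  2-simplices (6): [0,1,5], [0,2,4], [0,3,4], [0,3,5], [1,2,5], [2,4,5]

so the chain groups are C_0 ≅ Z^6, C_1 ≅ Z^12, C_2 ≅ Z^6.

Boundary ∂_1: C_1 → C_0 maps an edge to its endpoints' difference, ∂[p,q] = q − p. For instance
  ∂[0,3] = [3] − [0].
The 6×12 boundary matrix has rank 5 and Smith normal form diag(1,1,1,1,1).

The boundary map ∂_2: C_2 → C_1 acts by ∂[p,q,r] = [q,r] − [p,r] + [p,q]. For instance
  ∂[0,3,5] = [3,5] − [0,5] + [0,3],
  ∂[0,3,4] = [3,4] − [0,4] + [0,3].
The resulting 12×6 matrix has rank 6, and its Smith normal form has invariant factors (1,1,1,1,1,1).

Reading off H_k = ker ∂_k / im ∂_{k+1}:

  H_0: rank C_0 − rank ∂_1 = 6 − 5 = 1, and the invariant factors of ∂_1 are all 1, so H_0 ≅ Z.
  H_1: rank ker ∂_1 − rank ∂_2 = (12 − 5) − 6 = 1, and the invariant factors of ∂_2 are all 1, so H_1 ≅ Z.
  H_2: rank ker ∂_2 − rank ∂_3 = (6 − 6) − 0 = 0, and there is no ∂_3, so H_2 ≅ 0.

H_0 ≅ Z,  H_1 ≅ Z,  H_2 = 0.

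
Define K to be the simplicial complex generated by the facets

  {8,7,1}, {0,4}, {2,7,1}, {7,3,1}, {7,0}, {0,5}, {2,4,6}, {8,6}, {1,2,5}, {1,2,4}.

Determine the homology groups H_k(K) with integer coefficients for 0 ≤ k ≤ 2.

Fix the vertex order 0 < 1 < 2 < 3 < 4 < 5 < 6 < 7 < 8 and write every simplex with vertices in increasing order. Then dim K = 2 and the simplices of K are:

  0-simplices (9): [0], [1], [2], [3], [4], [5], [6], [7], [8]
  1-simplices (17): [0,4], [0,5], [0,7], [1,2], [1,3], [1,4], [1,5], [1,7], [1,8], [2,4], [2,5], [2,6], [2,7], [3,7], [4,6], [6,8], [7,8]
  2-simplices (6): [1,2,4], [1,2,5], [1,2,7], [1,3,7], [1,7,8], [2,4,6]

so the chain groups are C_0 ≅ Z^9, C_1 ≅ Z^17, C_2 ≅ Z^6.

∂_1: C_1 → C_0 maps an edge to its endpoints' difference, ∂[p,q] = q − p.
This gives a 9×17 integer matrix of rank 8; reducing to Smith normal form yields diagonal entries (1,1,1,1,1,1,1,1).

∂_2: C_2 → C_1 acts by ∂[p,q,r] = [q,r] − [p,r] + [p,q]. For instance
  ∂[1,2,7] = [2,7] − [1,7] + [1,2],
  ∂[1,2,5] = [2,5] − [1,5] + [1,2].
The 17×6 boundary matrix has rank 6 and Smith normal form diag(1,1,1,1,1,1).

Computing H_k = (kernel of ∂_k) / (image of ∂_{k+1}):

  H_0: rank C_0 − rank ∂_1 = 9 − 8 = 1, and the invariant factors of ∂_1 are all 1, so H_0 = Z.
  H_1: rank ker ∂_1 − rank ∂_2 = (17 − 8) − 6 = 3, and the invariant factors of ∂_2 are all 1, so H_1 = Z^3.
  H_2: rank ker ∂_2 − rank ∂_3 = (6 − 6) − 0 = 0, and there is no ∂_3, so H_2 = 0.

H_0 ≅ Z,  H_1 ≅ Z^3,  H_2 = 0.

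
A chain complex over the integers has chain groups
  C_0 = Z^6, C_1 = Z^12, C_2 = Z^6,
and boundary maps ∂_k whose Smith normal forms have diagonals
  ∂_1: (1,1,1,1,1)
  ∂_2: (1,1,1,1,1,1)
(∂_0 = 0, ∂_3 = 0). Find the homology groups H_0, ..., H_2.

H_0 ≅ Z,  H_1 ≅ Z,  H_2 = 0.

H_0: b_0 = 6 − 0 − 5 = 1; torsion from ∂_1 factors > 1: none. So H_0 ≅ Z.
H_1: b_1 = 12 − 5 − 6 = 1; torsion from ∂_2 factors > 1: none. So H_1 ≅ Z.
H_2: b_2 = 6 − 6 − 0 = 0; torsion from ∂_3 factors > 1: none. So H_2 ≅ 0.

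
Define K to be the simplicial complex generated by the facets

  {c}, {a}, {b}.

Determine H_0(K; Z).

K has 3 vertices.
rank ∂_0 = 0, rank ∂_1 = 0 ⇒ b_0 = 3 − 0 − 0 = 3. So H_0 = Z^3.

H_0 ≅ Z^3.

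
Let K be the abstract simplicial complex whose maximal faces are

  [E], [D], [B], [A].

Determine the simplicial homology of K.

Order the vertices as A < B < D < E. Listing each simplex with vertices in this order, K has dimension 0 with simplices:

  0-simplices (4): A, B, D, E

so the chain groups are C_0 ≅ Z^4.

From H_k ≅ ker(∂_k) / im(∂_{k+1}) we obtain:

  H_0: rank C_0 − rank ∂_1 = 4 − 0 = 4, and there is no ∂_1, so H_0 ≅ Z^4.

H_0 = Z^4.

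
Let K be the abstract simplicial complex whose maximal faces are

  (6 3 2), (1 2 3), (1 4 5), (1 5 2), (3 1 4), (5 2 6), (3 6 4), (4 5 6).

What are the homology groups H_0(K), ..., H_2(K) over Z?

Order the vertices as 1 < 2 < 3 < 4 < 5 < 6. Listing each simplex with vertices in this order, K has dimension 2 with simplices:

  0-simplices (6): [1], [2], [3], [4], [5], [6]
  1-simplices (12): [1,2], [1,3], [1,4], [1,5], [2,3], [2,5], [2,6], [3,4], [3,6], [4,5], [4,6], [5,6]
  2-simplices (8): [1,2,3], [1,2,5], [1,3,4], [1,4,5], [2,3,6], [2,5,6], [3,4,6], [4,5,6]

so the chain groups are C_0 ≅ Z^6, C_1 ≅ Z^12, C_2 ≅ Z^8.

∂_1: C_1 → C_0 is given by ∂[p,q] = [q] − [p].
This gives a 6×12 integer matrix of rank 5; reducing to Smith normal form yields diagonal entries (1,1,1,1,1).

Boundary ∂_2: C_2 → C_1 sends each 2-simplex [p,q,r] to [q,r] − [p,r] + [p,q]. For instance
  ∂[1,3,4] = [3,4] − [1,4] + [1,3],
  ∂[3,4,6] = [4,6] − [3,6] + [3,4].
The resulting 12×8 matrix has rank 7, and its Smith normal form has invariant factors (1,1,1,1,1,1,1).

Computing H_k = (kernel of ∂_k) / (image of ∂_{k+1}):

  H_0: rank C_0 − rank ∂_1 = 6 − 5 = 1, and the invariant factors of ∂_1 are all 1, so H_0 = Z.
  H_1: rank ker ∂_1 − rank ∂_2 = (12 − 5) − 7 = 0, and the invariant factors of ∂_2 are all 1, so H_1 = 0.
  H_2: rank ker ∂_2 − rank ∂_3 = (8 − 7) − 0 = 1, and there is no ∂_3, so H_2 = Z.

H_0 ≅ Z,  H_1 = 0,  H_2 ≅ Z.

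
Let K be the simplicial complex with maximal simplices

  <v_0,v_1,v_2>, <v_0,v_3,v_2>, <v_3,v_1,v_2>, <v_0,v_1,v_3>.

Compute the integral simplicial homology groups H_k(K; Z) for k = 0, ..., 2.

H_0 ≅ Z,  H_1 = 0,  H_2 ≅ Z.

Take the total order v_0 < v_1 < v_2 < v_3 on the vertex set. Then K (dimension 2) consists of the simplices:

  0-simplices (4): [v_0], [v_1], [v_2], [v_3]
  1-simplices (6): [v_0,v_1], [v_0,v_2], [v_0,v_3], [v_1,v_2], [v_1,v_3], [v_2,v_3]
  2-simplices (4): [v_0,v_1,v_2], [v_0,v_1,v_3], [v_0,v_2,v_3], [v_1,v_2,v_3]

Hence C_0 ≅ Z^4, C_1 ≅ Z^6, C_2 ≅ Z^4.

The boundary map ∂_1: C_1 → C_0 sends each edge [p,q] (with p < q) to q − p. For instance
  ∂[v_0,v_2] = [v_2] − [v_0].
This gives a 4×6 integer matrix of rank 3; reducing to Smith normal form yields diagonal entries (1,1,1).

Boundary ∂_2: C_2 → C_1 acts by ∂[p,q,r] = [q,r] − [p,r] + [p,q]. For instance
  ∂[v_0,v_2,v_3] = [v_2,v_3] − [v_0,v_3] + [v_0,v_2],
  ∂[v_1,v_2,v_3] = [v_2,v_3] − [v_1,v_3] + [v_1,v_2].
The 6×4 boundary matrix has rank 3 and Smith normal form diag(1,1,1).

Computing H_k = (kernel of ∂_k) / (image of ∂_{k+1}):

  H_0: rank C_0 − rank ∂_1 = 4 − 3 = 1, and the invariant factors of ∂_1 are all 1, so H_0 ≅ Z.
  H_1: rank ker ∂_1 − rank ∂_2 = (6 − 3) − 3 = 0, and the invariant factors of ∂_2 are all 1, so H_1 ≅ 0.
  H_2: rank ker ∂_2 − rank ∂_3 = (4 − 3) − 0 = 1, and there is no ∂_3, so H_2 ≅ Z.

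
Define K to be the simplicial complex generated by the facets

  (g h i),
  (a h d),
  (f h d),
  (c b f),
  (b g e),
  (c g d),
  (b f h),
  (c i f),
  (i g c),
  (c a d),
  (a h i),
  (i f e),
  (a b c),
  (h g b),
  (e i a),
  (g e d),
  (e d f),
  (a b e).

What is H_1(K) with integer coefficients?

We work with the vertex ordering a < b < c < d < e < f < g < h < i. The simplices of K, each written with vertices in increasing order, are:

  0-simplices (9): a, b, c, d, e, f, g, h, i
  1-simplices (27): ab, ac, ad, ae, ah, ai, bc, be, bf, bg, bh, cd, cf, cg, ci, de, df, dg, dh, ef, eg, ei, fh, fi, gh, gi, hi
  2-simplices (18): abc, abe, acd, adh, aei, ahi, bcf, beg, bfh, bgh, cdg, cfi, cgi, def, deg, dfh, efi, ghi

Hence C_0 ≅ Z^9, C_1 ≅ Z^27, C_2 ≅ Z^18.

∂_1: C_1 → C_0 sends each edge [p,q] (with p < q) to q − p. For instance
  ∂dg = g − d.
The resulting 9×27 matrix has rank 8, and its Smith normal form has invariant factors (1,1,1,1,1,1,1,1).

The boundary map ∂_2: C_2 → C_1 acts by ∂[p,q,r] = [q,r] − [p,r] + [p,q]. For instance
  ∂adh = dh − ah + ad,
  ∂abe = be − ae + ab.
As a 27×18 matrix over Z this has rank 17, with invariant factors (1,1,1,1,1,1,1,1,1,1,1,1,1,1,1,1,1).

Now H_k = ker ∂_k / im ∂_{k+1}, so:

  H_1: rank ker ∂_1 − rank ∂_2 = (27 − 8) − 17 = 2, and the invariant factors of ∂_2 are all 1, so H_1 ≅ Z^2.

H_1 ≅ Z^2.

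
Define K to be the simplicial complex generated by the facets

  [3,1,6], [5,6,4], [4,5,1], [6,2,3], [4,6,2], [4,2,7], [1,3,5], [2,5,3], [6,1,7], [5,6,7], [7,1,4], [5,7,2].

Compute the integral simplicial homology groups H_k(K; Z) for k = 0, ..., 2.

H_0 ≅ Z,  H_1 ≅ Z/2Z,  H_2 = 0.

Order the vertices as 1 < 2 < 3 < 4 < 5 < 6 < 7. Listing each simplex with vertices in this order, K has dimension 2 with simplices:

  0-simplices (7): [1], [2], [3], [4], [5], [6], [7]
  1-simplices (18): [1,3], [1,4], [1,5], [1,6], [1,7], [2,3], [2,4], [2,5], [2,6], [2,7], [3,5], [3,6], [4,5], [4,6], [4,7], [5,6], [5,7], [6,7]
  2-simplices (12): [1,3,5], [1,3,6], [1,4,5], [1,4,7], [1,6,7], [2,3,5], [2,3,6], [2,4,6], [2,4,7], [2,5,7], [4,5,6], [5,6,7]

giving chain groups C_0 ≅ Z^7, C_1 ≅ Z^18, C_2 ≅ Z^12.

The boundary map ∂_1: C_1 → C_0 maps an edge to its endpoints' difference, ∂[p,q] = q − p.
The resulting 7×18 matrix has rank 6, and its Smith normal form has invariant factors (1,1,1,1,1,1).

The boundary map ∂_2: C_2 → C_1 maps a triangle to the signed sum of its edges. For instance
  ∂[2,3,6] = [3,6] − [2,6] + [2,3],
  ∂[2,4,6] = [4,6] − [2,6] + [2,4].
As a 18×12 matrix over Z this has rank 12, with invariant factors (1,1,1,1,1,1,1,1,1,1,1,2).

Computing H_k = (kernel of ∂_k) / (image of ∂_{k+1}):

  H_0: rank C_0 − rank ∂_1 = 7 − 6 = 1, and the invariant factors of ∂_1 are all 1, so H_0 = Z.
  H_1: rank ker ∂_1 − rank ∂_2 = (18 − 6) − 12 = 0, and ∂_2 has invariant factor 2 > 1, so H_1 = Z/2Z.
  H_2: rank ker ∂_2 − rank ∂_3 = (12 − 12) − 0 = 0, and there is no ∂_3, so H_2 = 0.

As a check, the Euler characteristic is 7 − 18 + 12 = 1, which agrees with 1 − 0 + 0 = 1.
(K is a triangulation of the real projective plane RP^2.)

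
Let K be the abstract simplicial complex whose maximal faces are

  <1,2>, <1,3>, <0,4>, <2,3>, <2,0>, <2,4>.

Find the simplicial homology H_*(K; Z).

H_0 = Z,  H_1 = Z^2.

We work with the vertex ordering 0 < 1 < 2 < 3 < 4. The simplices of K, each written with vertices in increasing order, are:

  0-simplices (5): [0], [1], [2], [3], [4]
  1-simplices (6): [0,2], [0,4], [1,2], [1,3], [2,3], [2,4]

giving chain groups C_0 ≅ Z^5, C_1 ≅ Z^6.

Boundary ∂_1: C_1 → C_0 sends each edge [p,q] (with p < q) to q − p. For instance
  ∂[2,3] = [3] − [2].
The resulting 5×6 matrix has rank 4, and its Smith normal form has invariant factors (1,1,1,1).

Now H_k = ker ∂_k / im ∂_{k+1}, so:

  H_0: rank C_0 − rank ∂_1 = 5 − 4 = 1, and the invariant factors of ∂_1 are all 1, so H_0 = Z.
  H_1: rank ker ∂_1 − rank ∂_2 = (6 − 4) − 0 = 2, and there is no ∂_2, so H_1 = Z^2.

(K is a triangulation of a wedge of 2 circles.)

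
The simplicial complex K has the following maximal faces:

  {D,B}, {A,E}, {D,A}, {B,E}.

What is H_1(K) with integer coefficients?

Order the vertices as A < B < D < E. Listing each simplex with vertices in this order, K has dimension 1 with simplices:

  0-simplices (4): A, B, D, E
  1-simplices (4): AD, AE, BD, BE

so the chain groups are C_0 ≅ Z^4, C_1 ≅ Z^4.

The boundary map ∂_1: C_1 → C_0 sends each edge [p,q] (with p < q) to q − p. For instance
  ∂BD = D − B.
This gives a 4×4 integer matrix of rank 3; reducing to Smith normal form yields diagonal entries (1,1,1).

Computing H_k = (kernel of ∂_k) / (image of ∂_{k+1}):

  H_1: rank ker ∂_1 − rank ∂_2 = (4 − 3) − 0 = 1, and there is no ∂_2, so H_1 ≅ Z.

H_1 = Z.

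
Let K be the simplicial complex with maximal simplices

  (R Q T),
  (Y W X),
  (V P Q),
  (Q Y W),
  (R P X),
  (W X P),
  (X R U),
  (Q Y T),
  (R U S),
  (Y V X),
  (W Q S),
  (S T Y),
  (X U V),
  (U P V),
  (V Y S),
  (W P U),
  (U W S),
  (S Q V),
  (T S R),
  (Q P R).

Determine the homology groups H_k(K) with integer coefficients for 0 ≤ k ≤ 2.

H_0 ≅ Z,  H_1 ≅ Z ⊕ Z/2Z,  H_2 = 0.

Fix the vertex order P < Q < R < S < T < U < V < W < X < Y and write every simplex with vertices in increasing order. Then dim K = 2 and the simplices of K are:

  0-simplices (10): P, Q, R, S, T, U, V, W, X, Y
  1-simplices (30): PQ, PR, PU, PV, PW, PX, QR, QS, QT, QV, QW, QY, RS, RT, RU, RX, ST, SU, SV, SW, SY, TY, UV, UW, UX, VX, VY, WX, WY, XY
  2-simplices (20): PQR, PQV, PRX, PUV, PUW, PWX, QRT, QSV, QSW, QTY, QWY, RST, RSU, RUX, STY, SUW, SVY, UVX, VXY, WXY

giving chain groups C_0 ≅ Z^10, C_1 ≅ Z^30, C_2 ≅ Z^20.

Boundary ∂_1: C_1 → C_0 sends each edge [p,q] (with p < q) to q − p. For instance
  ∂UW = W − U.
As a 10×30 matrix over Z this has rank 9, with invariant factors (1,1,1,1,1,1,1,1,1).

The boundary map ∂_2: C_2 → C_1 maps a triangle to the signed sum of its edges. For instance
  ∂STY = TY − SY + ST,
  ∂PQV = QV − PV + PQ.
The 30×20 boundary matrix has rank 20 and Smith normal form diag(1,1,1,1,1,1,1,1,1,1,1,1,1,1,1,1,1,1,1,2).

Reading off H_k = ker ∂_k / im ∂_{k+1}:

  H_0: rank C_0 − rank ∂_1 = 10 − 9 = 1, and the invariant factors of ∂_1 are all 1, so H_0 = Z.
  H_1: rank ker ∂_1 − rank ∂_2 = (30 − 9) − 20 = 1, and ∂_2 has invariant factor 2 > 1, so H_1 = Z ⊕ Z/2Z.
  H_2: rank ker ∂_2 − rank ∂_3 = (20 − 20) − 0 = 0, and there is no ∂_3, so H_2 = 0.

As a check, the Euler characteristic is 10 − 30 + 20 = 0, which agrees with 1 − 1 + 0 = 0.
(K is a triangulation of the Klein bottle.)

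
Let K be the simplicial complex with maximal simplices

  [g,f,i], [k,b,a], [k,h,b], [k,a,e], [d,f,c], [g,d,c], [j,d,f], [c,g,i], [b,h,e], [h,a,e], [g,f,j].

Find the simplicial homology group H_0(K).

Order the vertices as a < b < c < d < e < f < g < h < i < j < k. Listing each simplex with vertices in this order, K has dimension 2 with simplices:

  0-simplices (11): a, b, c, d, e, f, g, h, i, j, k
  1-simplices (22): ab, ae, ah, ak, be, bh, bk, cd, cf, cg, ci, df, dg, dj, eh, ek, fg, fi, fj, gi, gj, hk
  2-simplices (11): abk, aeh, aek, beh, bhk, cdf, cdg, cgi, dfj, fgi, fgj

Hence C_0 ≅ Z^11, C_1 ≅ Z^22, C_2 ≅ Z^11.

The boundary map ∂_1: C_1 → C_0 is given by ∂[p,q] = [q] − [p]. For instance
  ∂ae = e − a.
The resulting 11×22 matrix has rank 9, and its Smith normal form has invariant factors (1,1,1,1,1,1,1,1,1).

∂_2: C_2 → C_1 acts by ∂[p,q,r] = [q,r] − [p,r] + [p,q]. For instance
  ∂abk = bk − ak + ab,
  ∂aeh = eh − ah + ae.
The 22×11 boundary matrix has rank 11 and Smith normal form diag(1,1,1,1,1,1,1,1,1,1,1).

Now H_k = ker ∂_k / im ∂_{k+1}, so:

  H_0: rank C_0 − rank ∂_1 = 11 − 9 = 2, and the invariant factors of ∂_1 are all 1, so H_0 = Z^2.

H_0 = Z^2.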